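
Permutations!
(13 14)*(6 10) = (6 10)(13 14) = [0, 1, 2, 3, 4, 5, 10, 7, 8, 9, 6, 11, 12, 14, 13]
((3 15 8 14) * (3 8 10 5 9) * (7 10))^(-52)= ((3 15 7 10 5 9)(8 14))^(-52)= (3 7 5)(9 15 10)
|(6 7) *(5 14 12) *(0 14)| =|(0 14 12 5)(6 7)| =4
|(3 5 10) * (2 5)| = 4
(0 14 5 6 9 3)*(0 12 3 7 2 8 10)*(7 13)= (0 14 5 6 9 13 7 2 8 10)(3 12)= [14, 1, 8, 12, 4, 6, 9, 2, 10, 13, 0, 11, 3, 7, 5]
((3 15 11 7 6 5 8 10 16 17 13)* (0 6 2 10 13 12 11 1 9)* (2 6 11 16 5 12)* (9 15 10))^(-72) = (17)(3 8 10 13 5)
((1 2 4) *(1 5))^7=((1 2 4 5))^7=(1 5 4 2)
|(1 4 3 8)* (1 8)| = 3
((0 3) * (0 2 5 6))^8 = ((0 3 2 5 6))^8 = (0 5 3 6 2)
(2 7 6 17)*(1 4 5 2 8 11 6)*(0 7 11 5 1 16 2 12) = (0 7 16 2 11 6 17 8 5 12)(1 4) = [7, 4, 11, 3, 1, 12, 17, 16, 5, 9, 10, 6, 0, 13, 14, 15, 2, 8]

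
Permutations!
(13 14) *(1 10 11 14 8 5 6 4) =[0, 10, 2, 3, 1, 6, 4, 7, 5, 9, 11, 14, 12, 8, 13] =(1 10 11 14 13 8 5 6 4)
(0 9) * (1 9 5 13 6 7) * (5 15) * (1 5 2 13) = (0 15 2 13 6 7 5 1 9) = [15, 9, 13, 3, 4, 1, 7, 5, 8, 0, 10, 11, 12, 6, 14, 2]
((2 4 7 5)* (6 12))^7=(2 5 7 4)(6 12)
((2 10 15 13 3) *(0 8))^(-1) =(0 8)(2 3 13 15 10)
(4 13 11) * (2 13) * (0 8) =(0 8)(2 13 11 4) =[8, 1, 13, 3, 2, 5, 6, 7, 0, 9, 10, 4, 12, 11]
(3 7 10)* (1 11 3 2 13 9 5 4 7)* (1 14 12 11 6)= [0, 6, 13, 14, 7, 4, 1, 10, 8, 5, 2, 3, 11, 9, 12]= (1 6)(2 13 9 5 4 7 10)(3 14 12 11)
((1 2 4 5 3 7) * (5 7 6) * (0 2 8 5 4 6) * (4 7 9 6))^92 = (0 4 6 1 5)(2 9 7 8 3)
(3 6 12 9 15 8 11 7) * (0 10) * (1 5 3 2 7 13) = (0 10)(1 5 3 6 12 9 15 8 11 13)(2 7) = [10, 5, 7, 6, 4, 3, 12, 2, 11, 15, 0, 13, 9, 1, 14, 8]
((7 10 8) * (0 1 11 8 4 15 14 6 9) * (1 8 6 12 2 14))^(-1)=((0 8 7 10 4 15 1 11 6 9)(2 14 12))^(-1)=(0 9 6 11 1 15 4 10 7 8)(2 12 14)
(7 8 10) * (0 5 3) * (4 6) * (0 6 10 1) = (0 5 3 6 4 10 7 8 1) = [5, 0, 2, 6, 10, 3, 4, 8, 1, 9, 7]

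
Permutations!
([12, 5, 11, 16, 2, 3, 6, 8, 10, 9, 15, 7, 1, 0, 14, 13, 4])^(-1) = (0 13 15 10 8 7 11 2 4 16 3 5 1 12)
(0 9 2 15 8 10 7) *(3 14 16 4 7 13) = [9, 1, 15, 14, 7, 5, 6, 0, 10, 2, 13, 11, 12, 3, 16, 8, 4] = (0 9 2 15 8 10 13 3 14 16 4 7)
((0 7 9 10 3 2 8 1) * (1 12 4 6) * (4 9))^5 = (2 3 10 9 12 8) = ((0 7 4 6 1)(2 8 12 9 10 3))^5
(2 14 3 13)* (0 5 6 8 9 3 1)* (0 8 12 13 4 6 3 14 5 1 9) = (0 1 8)(2 5 3 4 6 12 13)(9 14) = [1, 8, 5, 4, 6, 3, 12, 7, 0, 14, 10, 11, 13, 2, 9]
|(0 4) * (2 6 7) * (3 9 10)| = |(0 4)(2 6 7)(3 9 10)| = 6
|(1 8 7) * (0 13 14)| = |(0 13 14)(1 8 7)| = 3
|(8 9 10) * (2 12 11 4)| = 12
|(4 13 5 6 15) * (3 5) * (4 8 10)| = 8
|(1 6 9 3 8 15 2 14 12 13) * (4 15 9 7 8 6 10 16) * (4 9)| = |(1 10 16 9 3 6 7 8 4 15 2 14 12 13)| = 14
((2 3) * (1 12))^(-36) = (12)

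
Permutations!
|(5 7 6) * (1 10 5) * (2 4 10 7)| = |(1 7 6)(2 4 10 5)| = 12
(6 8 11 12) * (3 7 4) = (3 7 4)(6 8 11 12) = [0, 1, 2, 7, 3, 5, 8, 4, 11, 9, 10, 12, 6]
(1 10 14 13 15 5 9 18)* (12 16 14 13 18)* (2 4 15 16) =(1 10 13 16 14 18)(2 4 15 5 9 12) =[0, 10, 4, 3, 15, 9, 6, 7, 8, 12, 13, 11, 2, 16, 18, 5, 14, 17, 1]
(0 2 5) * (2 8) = (0 8 2 5) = [8, 1, 5, 3, 4, 0, 6, 7, 2]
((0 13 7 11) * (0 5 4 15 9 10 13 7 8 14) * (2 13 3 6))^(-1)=(0 14 8 13 2 6 3 10 9 15 4 5 11 7)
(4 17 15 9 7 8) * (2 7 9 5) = (2 7 8 4 17 15 5) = [0, 1, 7, 3, 17, 2, 6, 8, 4, 9, 10, 11, 12, 13, 14, 5, 16, 15]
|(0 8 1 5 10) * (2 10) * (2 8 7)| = 12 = |(0 7 2 10)(1 5 8)|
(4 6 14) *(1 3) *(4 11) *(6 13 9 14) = (1 3)(4 13 9 14 11) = [0, 3, 2, 1, 13, 5, 6, 7, 8, 14, 10, 4, 12, 9, 11]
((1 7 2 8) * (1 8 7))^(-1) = (8)(2 7)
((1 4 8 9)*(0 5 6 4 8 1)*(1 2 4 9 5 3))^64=(0 3 1 8 5 6 9)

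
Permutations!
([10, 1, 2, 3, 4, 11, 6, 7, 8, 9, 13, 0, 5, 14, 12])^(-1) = (0 11 5 12 14 13 10)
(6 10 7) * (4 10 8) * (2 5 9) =[0, 1, 5, 3, 10, 9, 8, 6, 4, 2, 7] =(2 5 9)(4 10 7 6 8)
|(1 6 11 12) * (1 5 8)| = |(1 6 11 12 5 8)| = 6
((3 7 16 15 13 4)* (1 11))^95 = ((1 11)(3 7 16 15 13 4))^95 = (1 11)(3 4 13 15 16 7)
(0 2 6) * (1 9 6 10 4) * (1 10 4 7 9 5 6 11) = (0 2 4 10 7 9 11 1 5 6) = [2, 5, 4, 3, 10, 6, 0, 9, 8, 11, 7, 1]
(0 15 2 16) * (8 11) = [15, 1, 16, 3, 4, 5, 6, 7, 11, 9, 10, 8, 12, 13, 14, 2, 0] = (0 15 2 16)(8 11)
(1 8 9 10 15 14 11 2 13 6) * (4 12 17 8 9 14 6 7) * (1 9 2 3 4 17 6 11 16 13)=(1 2)(3 4 12 6 9 10 15 11)(7 17 8 14 16 13)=[0, 2, 1, 4, 12, 5, 9, 17, 14, 10, 15, 3, 6, 7, 16, 11, 13, 8]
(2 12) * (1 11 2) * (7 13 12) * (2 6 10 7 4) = (1 11 6 10 7 13 12)(2 4) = [0, 11, 4, 3, 2, 5, 10, 13, 8, 9, 7, 6, 1, 12]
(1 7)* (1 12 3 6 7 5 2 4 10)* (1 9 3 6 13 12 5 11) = [0, 11, 4, 13, 10, 2, 7, 5, 8, 3, 9, 1, 6, 12] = (1 11)(2 4 10 9 3 13 12 6 7 5)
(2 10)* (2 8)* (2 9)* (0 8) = (0 8 9 2 10) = [8, 1, 10, 3, 4, 5, 6, 7, 9, 2, 0]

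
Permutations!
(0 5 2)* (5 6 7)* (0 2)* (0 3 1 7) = [6, 7, 2, 1, 4, 3, 0, 5] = (0 6)(1 7 5 3)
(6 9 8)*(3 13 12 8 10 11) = [0, 1, 2, 13, 4, 5, 9, 7, 6, 10, 11, 3, 8, 12] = (3 13 12 8 6 9 10 11)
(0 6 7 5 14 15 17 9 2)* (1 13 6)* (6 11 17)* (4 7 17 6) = (0 1 13 11 6 17 9 2)(4 7 5 14 15) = [1, 13, 0, 3, 7, 14, 17, 5, 8, 2, 10, 6, 12, 11, 15, 4, 16, 9]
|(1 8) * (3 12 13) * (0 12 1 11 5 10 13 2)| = 21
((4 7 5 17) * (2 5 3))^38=((2 5 17 4 7 3))^38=(2 17 7)(3 5 4)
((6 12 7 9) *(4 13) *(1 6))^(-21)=(1 9 7 12 6)(4 13)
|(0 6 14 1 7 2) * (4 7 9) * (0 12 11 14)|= 8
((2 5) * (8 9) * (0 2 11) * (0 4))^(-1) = ((0 2 5 11 4)(8 9))^(-1) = (0 4 11 5 2)(8 9)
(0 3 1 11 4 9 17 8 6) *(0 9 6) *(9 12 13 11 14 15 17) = (0 3 1 14 15 17 8)(4 6 12 13 11) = [3, 14, 2, 1, 6, 5, 12, 7, 0, 9, 10, 4, 13, 11, 15, 17, 16, 8]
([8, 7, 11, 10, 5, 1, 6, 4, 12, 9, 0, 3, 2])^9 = (0 12 11 10 8 2 3)(1 7 4 5)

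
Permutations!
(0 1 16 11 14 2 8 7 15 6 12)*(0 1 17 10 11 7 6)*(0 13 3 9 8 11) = (0 17 10)(1 16 7 15 13 3 9 8 6 12)(2 11 14) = [17, 16, 11, 9, 4, 5, 12, 15, 6, 8, 0, 14, 1, 3, 2, 13, 7, 10]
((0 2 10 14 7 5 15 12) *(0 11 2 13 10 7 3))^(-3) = ((0 13 10 14 3)(2 7 5 15 12 11))^(-3) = (0 10 3 13 14)(2 15)(5 11)(7 12)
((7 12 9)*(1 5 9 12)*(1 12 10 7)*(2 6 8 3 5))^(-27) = ((1 2 6 8 3 5 9)(7 12 10))^(-27) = (12)(1 2 6 8 3 5 9)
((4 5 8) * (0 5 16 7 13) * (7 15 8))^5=((0 5 7 13)(4 16 15 8))^5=(0 5 7 13)(4 16 15 8)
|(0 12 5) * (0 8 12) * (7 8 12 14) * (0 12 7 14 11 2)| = 7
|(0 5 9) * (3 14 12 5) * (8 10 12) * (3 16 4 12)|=12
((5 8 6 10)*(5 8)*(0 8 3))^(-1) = (0 3 10 6 8)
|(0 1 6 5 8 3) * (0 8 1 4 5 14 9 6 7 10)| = |(0 4 5 1 7 10)(3 8)(6 14 9)| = 6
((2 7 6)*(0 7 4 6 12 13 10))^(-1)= ((0 7 12 13 10)(2 4 6))^(-1)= (0 10 13 12 7)(2 6 4)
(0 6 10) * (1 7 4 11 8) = [6, 7, 2, 3, 11, 5, 10, 4, 1, 9, 0, 8] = (0 6 10)(1 7 4 11 8)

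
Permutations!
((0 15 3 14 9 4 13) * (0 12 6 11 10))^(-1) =((0 15 3 14 9 4 13 12 6 11 10))^(-1) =(0 10 11 6 12 13 4 9 14 3 15)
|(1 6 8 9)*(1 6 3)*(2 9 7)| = |(1 3)(2 9 6 8 7)| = 10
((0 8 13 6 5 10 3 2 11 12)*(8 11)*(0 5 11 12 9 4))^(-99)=(0 11 8 10)(2 5 4 6)(3 12 9 13)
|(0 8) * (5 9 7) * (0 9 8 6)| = |(0 6)(5 8 9 7)| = 4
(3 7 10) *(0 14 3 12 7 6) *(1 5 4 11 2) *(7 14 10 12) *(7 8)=(0 10 8 7 12 14 3 6)(1 5 4 11 2)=[10, 5, 1, 6, 11, 4, 0, 12, 7, 9, 8, 2, 14, 13, 3]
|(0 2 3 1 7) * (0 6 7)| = |(0 2 3 1)(6 7)| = 4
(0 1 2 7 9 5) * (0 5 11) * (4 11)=(0 1 2 7 9 4 11)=[1, 2, 7, 3, 11, 5, 6, 9, 8, 4, 10, 0]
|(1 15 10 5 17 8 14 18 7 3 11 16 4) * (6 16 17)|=|(1 15 10 5 6 16 4)(3 11 17 8 14 18 7)|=7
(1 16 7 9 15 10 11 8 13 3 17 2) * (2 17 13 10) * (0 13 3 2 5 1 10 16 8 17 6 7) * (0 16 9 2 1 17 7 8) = (0 13 1)(2 10 11 7)(5 17 6 8 9 15) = [13, 0, 10, 3, 4, 17, 8, 2, 9, 15, 11, 7, 12, 1, 14, 5, 16, 6]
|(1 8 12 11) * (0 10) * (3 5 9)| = 12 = |(0 10)(1 8 12 11)(3 5 9)|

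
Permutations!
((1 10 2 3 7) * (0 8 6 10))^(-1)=(0 1 7 3 2 10 6 8)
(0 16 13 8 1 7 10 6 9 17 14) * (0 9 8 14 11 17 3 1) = [16, 7, 2, 1, 4, 5, 8, 10, 0, 3, 6, 17, 12, 14, 9, 15, 13, 11] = (0 16 13 14 9 3 1 7 10 6 8)(11 17)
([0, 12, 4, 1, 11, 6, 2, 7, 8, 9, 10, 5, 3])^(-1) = [0, 3, 6, 12, 2, 11, 5, 7, 8, 9, 10, 4, 1]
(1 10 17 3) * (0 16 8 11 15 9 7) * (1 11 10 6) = (0 16 8 10 17 3 11 15 9 7)(1 6) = [16, 6, 2, 11, 4, 5, 1, 0, 10, 7, 17, 15, 12, 13, 14, 9, 8, 3]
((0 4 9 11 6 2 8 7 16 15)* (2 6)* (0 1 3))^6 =(0 7 4 16 9 15 11 1 2 3 8)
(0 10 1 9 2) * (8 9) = (0 10 1 8 9 2) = [10, 8, 0, 3, 4, 5, 6, 7, 9, 2, 1]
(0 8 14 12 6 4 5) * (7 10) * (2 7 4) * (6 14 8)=(0 6 2 7 10 4 5)(12 14)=[6, 1, 7, 3, 5, 0, 2, 10, 8, 9, 4, 11, 14, 13, 12]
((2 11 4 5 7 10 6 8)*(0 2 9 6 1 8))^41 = ((0 2 11 4 5 7 10 1 8 9 6))^41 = (0 8 7 11 6 1 5 2 9 10 4)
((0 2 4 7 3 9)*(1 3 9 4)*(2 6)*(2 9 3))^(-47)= (0 6 9)(1 2)(3 4 7)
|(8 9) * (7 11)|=|(7 11)(8 9)|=2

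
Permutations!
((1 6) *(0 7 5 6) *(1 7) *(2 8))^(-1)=(0 1)(2 8)(5 7 6)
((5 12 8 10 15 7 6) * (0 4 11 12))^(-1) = (0 5 6 7 15 10 8 12 11 4)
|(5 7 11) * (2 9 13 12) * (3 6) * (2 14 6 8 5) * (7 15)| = |(2 9 13 12 14 6 3 8 5 15 7 11)| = 12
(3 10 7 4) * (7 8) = (3 10 8 7 4) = [0, 1, 2, 10, 3, 5, 6, 4, 7, 9, 8]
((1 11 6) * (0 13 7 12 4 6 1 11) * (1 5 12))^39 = (0 1 7 13)(4 12 5 11 6) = ((0 13 7 1)(4 6 11 5 12))^39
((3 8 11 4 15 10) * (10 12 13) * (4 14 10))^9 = ((3 8 11 14 10)(4 15 12 13))^9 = (3 10 14 11 8)(4 15 12 13)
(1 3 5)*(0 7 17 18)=(0 7 17 18)(1 3 5)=[7, 3, 2, 5, 4, 1, 6, 17, 8, 9, 10, 11, 12, 13, 14, 15, 16, 18, 0]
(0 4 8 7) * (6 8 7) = (0 4 7)(6 8) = [4, 1, 2, 3, 7, 5, 8, 0, 6]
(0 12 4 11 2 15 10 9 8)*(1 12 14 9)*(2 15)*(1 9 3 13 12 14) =[1, 14, 2, 13, 11, 5, 6, 7, 0, 8, 9, 15, 4, 12, 3, 10] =(0 1 14 3 13 12 4 11 15 10 9 8)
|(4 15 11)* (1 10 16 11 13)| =7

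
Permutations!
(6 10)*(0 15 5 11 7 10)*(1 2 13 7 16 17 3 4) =(0 15 5 11 16 17 3 4 1 2 13 7 10 6) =[15, 2, 13, 4, 1, 11, 0, 10, 8, 9, 6, 16, 12, 7, 14, 5, 17, 3]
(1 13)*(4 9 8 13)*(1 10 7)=(1 4 9 8 13 10 7)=[0, 4, 2, 3, 9, 5, 6, 1, 13, 8, 7, 11, 12, 10]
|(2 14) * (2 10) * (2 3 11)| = |(2 14 10 3 11)| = 5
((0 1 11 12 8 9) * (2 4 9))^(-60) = ((0 1 11 12 8 2 4 9))^(-60) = (0 8)(1 2)(4 11)(9 12)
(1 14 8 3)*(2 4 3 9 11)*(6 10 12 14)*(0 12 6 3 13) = (0 12 14 8 9 11 2 4 13)(1 3)(6 10) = [12, 3, 4, 1, 13, 5, 10, 7, 9, 11, 6, 2, 14, 0, 8]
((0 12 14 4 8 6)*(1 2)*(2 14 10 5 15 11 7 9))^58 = (0 10 15 7 2 14 8)(1 4 6 12 5 11 9)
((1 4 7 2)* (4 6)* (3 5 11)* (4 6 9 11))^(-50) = (1 7 5 11)(2 4 3 9)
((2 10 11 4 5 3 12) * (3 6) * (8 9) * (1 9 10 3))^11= (1 10 5 9 11 6 8 4)(2 12 3)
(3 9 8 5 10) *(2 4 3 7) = (2 4 3 9 8 5 10 7) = [0, 1, 4, 9, 3, 10, 6, 2, 5, 8, 7]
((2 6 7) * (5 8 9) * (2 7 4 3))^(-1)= ((2 6 4 3)(5 8 9))^(-1)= (2 3 4 6)(5 9 8)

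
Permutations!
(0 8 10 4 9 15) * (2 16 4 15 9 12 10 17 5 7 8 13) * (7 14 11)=(0 13 2 16 4 12 10 15)(5 14 11 7 8 17)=[13, 1, 16, 3, 12, 14, 6, 8, 17, 9, 15, 7, 10, 2, 11, 0, 4, 5]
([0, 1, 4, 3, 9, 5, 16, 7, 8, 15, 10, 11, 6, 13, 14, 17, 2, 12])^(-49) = [0, 1, 16, 3, 2, 5, 12, 7, 8, 4, 10, 11, 17, 13, 14, 9, 6, 15]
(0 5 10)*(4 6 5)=(0 4 6 5 10)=[4, 1, 2, 3, 6, 10, 5, 7, 8, 9, 0]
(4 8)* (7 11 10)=[0, 1, 2, 3, 8, 5, 6, 11, 4, 9, 7, 10]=(4 8)(7 11 10)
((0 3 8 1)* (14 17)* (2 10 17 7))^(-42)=((0 3 8 1)(2 10 17 14 7))^(-42)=(0 8)(1 3)(2 14 10 7 17)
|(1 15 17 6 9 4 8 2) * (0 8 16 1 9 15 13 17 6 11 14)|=|(0 8 2 9 4 16 1 13 17 11 14)(6 15)|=22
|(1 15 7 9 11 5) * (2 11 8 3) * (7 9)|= |(1 15 9 8 3 2 11 5)|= 8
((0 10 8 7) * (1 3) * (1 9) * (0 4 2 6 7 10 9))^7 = (0 3 1 9)(2 4 7 6)(8 10)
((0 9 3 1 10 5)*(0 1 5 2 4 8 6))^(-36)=((0 9 3 5 1 10 2 4 8 6))^(-36)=(0 1 8 3 2)(4 9 10 6 5)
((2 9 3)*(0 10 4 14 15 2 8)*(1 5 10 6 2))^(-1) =((0 6 2 9 3 8)(1 5 10 4 14 15))^(-1) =(0 8 3 9 2 6)(1 15 14 4 10 5)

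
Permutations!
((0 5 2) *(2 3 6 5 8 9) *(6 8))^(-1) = ((0 6 5 3 8 9 2))^(-1) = (0 2 9 8 3 5 6)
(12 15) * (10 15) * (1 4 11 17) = (1 4 11 17)(10 15 12) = [0, 4, 2, 3, 11, 5, 6, 7, 8, 9, 15, 17, 10, 13, 14, 12, 16, 1]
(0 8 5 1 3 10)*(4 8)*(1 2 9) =(0 4 8 5 2 9 1 3 10) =[4, 3, 9, 10, 8, 2, 6, 7, 5, 1, 0]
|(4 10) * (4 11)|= 3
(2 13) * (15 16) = (2 13)(15 16) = [0, 1, 13, 3, 4, 5, 6, 7, 8, 9, 10, 11, 12, 2, 14, 16, 15]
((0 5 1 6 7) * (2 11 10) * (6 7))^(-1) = ((0 5 1 7)(2 11 10))^(-1) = (0 7 1 5)(2 10 11)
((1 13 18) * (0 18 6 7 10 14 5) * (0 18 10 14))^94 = (1 7 18 6 5 13 14)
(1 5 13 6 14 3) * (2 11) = [0, 5, 11, 1, 4, 13, 14, 7, 8, 9, 10, 2, 12, 6, 3] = (1 5 13 6 14 3)(2 11)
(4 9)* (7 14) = (4 9)(7 14) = [0, 1, 2, 3, 9, 5, 6, 14, 8, 4, 10, 11, 12, 13, 7]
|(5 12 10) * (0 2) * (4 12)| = 4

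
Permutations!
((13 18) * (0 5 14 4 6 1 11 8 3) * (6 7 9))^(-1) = (0 3 8 11 1 6 9 7 4 14 5)(13 18)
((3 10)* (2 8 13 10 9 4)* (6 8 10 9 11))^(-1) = ((2 10 3 11 6 8 13 9 4))^(-1) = (2 4 9 13 8 6 11 3 10)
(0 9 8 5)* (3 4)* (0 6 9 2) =(0 2)(3 4)(5 6 9 8) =[2, 1, 0, 4, 3, 6, 9, 7, 5, 8]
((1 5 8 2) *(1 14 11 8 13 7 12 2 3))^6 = ((1 5 13 7 12 2 14 11 8 3))^6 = (1 14 13 8 12)(2 5 11 7 3)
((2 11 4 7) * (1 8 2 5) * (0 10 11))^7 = ((0 10 11 4 7 5 1 8 2))^7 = (0 8 5 4 10 2 1 7 11)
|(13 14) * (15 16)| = 2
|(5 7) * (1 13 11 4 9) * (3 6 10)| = |(1 13 11 4 9)(3 6 10)(5 7)| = 30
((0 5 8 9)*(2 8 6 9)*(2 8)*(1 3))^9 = ((0 5 6 9)(1 3))^9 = (0 5 6 9)(1 3)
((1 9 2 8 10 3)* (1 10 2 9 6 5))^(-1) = (1 5 6)(2 8)(3 10)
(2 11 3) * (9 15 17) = (2 11 3)(9 15 17) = [0, 1, 11, 2, 4, 5, 6, 7, 8, 15, 10, 3, 12, 13, 14, 17, 16, 9]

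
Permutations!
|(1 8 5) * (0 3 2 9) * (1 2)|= 7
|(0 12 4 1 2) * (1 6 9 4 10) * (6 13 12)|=|(0 6 9 4 13 12 10 1 2)|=9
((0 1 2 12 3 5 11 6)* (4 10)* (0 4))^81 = ((0 1 2 12 3 5 11 6 4 10))^81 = (0 1 2 12 3 5 11 6 4 10)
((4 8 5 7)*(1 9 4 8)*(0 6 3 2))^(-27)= (9)(0 6 3 2)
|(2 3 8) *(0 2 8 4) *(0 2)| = |(8)(2 3 4)| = 3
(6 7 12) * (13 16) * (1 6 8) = (1 6 7 12 8)(13 16) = [0, 6, 2, 3, 4, 5, 7, 12, 1, 9, 10, 11, 8, 16, 14, 15, 13]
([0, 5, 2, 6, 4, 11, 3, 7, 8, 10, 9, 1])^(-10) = [0, 11, 2, 3, 4, 1, 6, 7, 8, 9, 10, 5]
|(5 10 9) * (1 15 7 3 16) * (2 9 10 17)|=|(1 15 7 3 16)(2 9 5 17)|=20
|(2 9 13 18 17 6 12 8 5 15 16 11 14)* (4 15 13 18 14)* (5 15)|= |(2 9 18 17 6 12 8 15 16 11 4 5 13 14)|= 14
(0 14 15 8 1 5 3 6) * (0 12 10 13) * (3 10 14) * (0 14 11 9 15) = (0 3 6 12 11 9 15 8 1 5 10 13 14) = [3, 5, 2, 6, 4, 10, 12, 7, 1, 15, 13, 9, 11, 14, 0, 8]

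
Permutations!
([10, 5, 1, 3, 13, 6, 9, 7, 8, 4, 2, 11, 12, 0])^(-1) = (0 13 4 9 6 5 1 2 10)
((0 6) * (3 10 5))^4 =((0 6)(3 10 5))^4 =(3 10 5)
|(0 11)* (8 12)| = 2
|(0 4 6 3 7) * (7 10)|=|(0 4 6 3 10 7)|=6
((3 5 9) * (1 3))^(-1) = ((1 3 5 9))^(-1) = (1 9 5 3)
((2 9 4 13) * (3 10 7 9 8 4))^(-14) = ((2 8 4 13)(3 10 7 9))^(-14) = (2 4)(3 7)(8 13)(9 10)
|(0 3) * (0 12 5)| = |(0 3 12 5)| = 4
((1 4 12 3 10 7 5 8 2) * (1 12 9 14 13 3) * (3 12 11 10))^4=(1 13 9)(2 5 10)(4 12 14)(7 11 8)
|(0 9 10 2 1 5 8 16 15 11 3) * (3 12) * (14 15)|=13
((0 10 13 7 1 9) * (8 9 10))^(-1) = (0 9 8)(1 7 13 10)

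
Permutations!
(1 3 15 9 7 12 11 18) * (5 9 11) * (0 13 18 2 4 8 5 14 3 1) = (0 13 18)(2 4 8 5 9 7 12 14 3 15 11) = [13, 1, 4, 15, 8, 9, 6, 12, 5, 7, 10, 2, 14, 18, 3, 11, 16, 17, 0]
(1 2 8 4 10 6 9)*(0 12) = (0 12)(1 2 8 4 10 6 9) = [12, 2, 8, 3, 10, 5, 9, 7, 4, 1, 6, 11, 0]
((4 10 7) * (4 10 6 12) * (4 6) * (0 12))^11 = ((0 12 6)(7 10))^11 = (0 6 12)(7 10)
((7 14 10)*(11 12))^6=(14)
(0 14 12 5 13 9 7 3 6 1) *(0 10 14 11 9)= (0 11 9 7 3 6 1 10 14 12 5 13)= [11, 10, 2, 6, 4, 13, 1, 3, 8, 7, 14, 9, 5, 0, 12]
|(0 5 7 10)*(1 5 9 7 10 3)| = 7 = |(0 9 7 3 1 5 10)|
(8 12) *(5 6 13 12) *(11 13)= (5 6 11 13 12 8)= [0, 1, 2, 3, 4, 6, 11, 7, 5, 9, 10, 13, 8, 12]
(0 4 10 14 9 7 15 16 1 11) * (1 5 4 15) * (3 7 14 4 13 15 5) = (0 5 13 15 16 3 7 1 11)(4 10)(9 14) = [5, 11, 2, 7, 10, 13, 6, 1, 8, 14, 4, 0, 12, 15, 9, 16, 3]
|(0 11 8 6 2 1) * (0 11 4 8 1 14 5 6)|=|(0 4 8)(1 11)(2 14 5 6)|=12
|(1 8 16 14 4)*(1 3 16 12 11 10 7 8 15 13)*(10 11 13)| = |(1 15 10 7 8 12 13)(3 16 14 4)| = 28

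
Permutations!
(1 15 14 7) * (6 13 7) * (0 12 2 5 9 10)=[12, 15, 5, 3, 4, 9, 13, 1, 8, 10, 0, 11, 2, 7, 6, 14]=(0 12 2 5 9 10)(1 15 14 6 13 7)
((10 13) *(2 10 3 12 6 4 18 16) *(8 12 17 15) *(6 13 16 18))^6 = ((18)(2 10 16)(3 17 15 8 12 13)(4 6))^6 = (18)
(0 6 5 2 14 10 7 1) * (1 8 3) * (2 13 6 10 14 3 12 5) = (14)(0 10 7 8 12 5 13 6 2 3 1) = [10, 0, 3, 1, 4, 13, 2, 8, 12, 9, 7, 11, 5, 6, 14]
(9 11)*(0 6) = (0 6)(9 11) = [6, 1, 2, 3, 4, 5, 0, 7, 8, 11, 10, 9]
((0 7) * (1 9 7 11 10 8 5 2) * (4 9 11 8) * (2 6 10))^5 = ((0 8 5 6 10 4 9 7)(1 11 2))^5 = (0 4 5 7 10 8 9 6)(1 2 11)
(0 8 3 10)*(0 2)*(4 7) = (0 8 3 10 2)(4 7) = [8, 1, 0, 10, 7, 5, 6, 4, 3, 9, 2]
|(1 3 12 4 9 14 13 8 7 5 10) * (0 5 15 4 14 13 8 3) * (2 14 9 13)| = 20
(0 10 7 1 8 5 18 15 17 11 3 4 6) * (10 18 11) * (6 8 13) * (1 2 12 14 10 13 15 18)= (18)(0 1 15 17 13 6)(2 12 14 10 7)(3 4 8 5 11)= [1, 15, 12, 4, 8, 11, 0, 2, 5, 9, 7, 3, 14, 6, 10, 17, 16, 13, 18]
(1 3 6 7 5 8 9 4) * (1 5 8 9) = (1 3 6 7 8)(4 5 9) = [0, 3, 2, 6, 5, 9, 7, 8, 1, 4]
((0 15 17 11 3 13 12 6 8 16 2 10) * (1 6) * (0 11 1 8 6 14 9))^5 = (0 9 14 1 17 15)(2 12 11 16 13 10 8 3)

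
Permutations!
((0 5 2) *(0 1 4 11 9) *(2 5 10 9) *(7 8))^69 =(1 4 11 2)(7 8)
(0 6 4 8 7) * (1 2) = [6, 2, 1, 3, 8, 5, 4, 0, 7] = (0 6 4 8 7)(1 2)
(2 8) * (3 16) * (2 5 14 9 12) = [0, 1, 8, 16, 4, 14, 6, 7, 5, 12, 10, 11, 2, 13, 9, 15, 3] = (2 8 5 14 9 12)(3 16)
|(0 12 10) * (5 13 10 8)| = |(0 12 8 5 13 10)| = 6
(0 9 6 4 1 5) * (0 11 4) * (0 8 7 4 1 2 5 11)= (0 9 6 8 7 4 2 5)(1 11)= [9, 11, 5, 3, 2, 0, 8, 4, 7, 6, 10, 1]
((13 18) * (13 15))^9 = ((13 18 15))^9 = (18)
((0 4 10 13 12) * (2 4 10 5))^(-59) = ((0 10 13 12)(2 4 5))^(-59) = (0 10 13 12)(2 4 5)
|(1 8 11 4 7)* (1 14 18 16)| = 8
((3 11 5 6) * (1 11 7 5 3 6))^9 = ((1 11 3 7 5))^9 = (1 5 7 3 11)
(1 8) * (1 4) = [0, 8, 2, 3, 1, 5, 6, 7, 4] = (1 8 4)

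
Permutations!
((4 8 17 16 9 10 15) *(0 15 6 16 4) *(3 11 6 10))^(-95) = (0 15)(4 8 17)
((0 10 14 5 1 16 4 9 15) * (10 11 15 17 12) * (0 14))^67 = (0 4 15 17 5 10 16 11 9 14 12 1)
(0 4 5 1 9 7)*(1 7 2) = (0 4 5 7)(1 9 2) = [4, 9, 1, 3, 5, 7, 6, 0, 8, 2]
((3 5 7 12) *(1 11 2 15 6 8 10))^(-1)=(1 10 8 6 15 2 11)(3 12 7 5)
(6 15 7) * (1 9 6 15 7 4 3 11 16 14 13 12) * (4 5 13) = (1 9 6 7 15 5 13 12)(3 11 16 14 4) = [0, 9, 2, 11, 3, 13, 7, 15, 8, 6, 10, 16, 1, 12, 4, 5, 14]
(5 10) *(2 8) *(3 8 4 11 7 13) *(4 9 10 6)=[0, 1, 9, 8, 11, 6, 4, 13, 2, 10, 5, 7, 12, 3]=(2 9 10 5 6 4 11 7 13 3 8)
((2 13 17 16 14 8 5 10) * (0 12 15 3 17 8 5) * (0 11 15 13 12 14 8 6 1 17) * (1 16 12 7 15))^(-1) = (0 3 15 7 2 10 5 14)(1 11 8 16 6 13 12 17)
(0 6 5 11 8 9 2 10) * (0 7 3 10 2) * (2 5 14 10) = (0 6 14 10 7 3 2 5 11 8 9) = [6, 1, 5, 2, 4, 11, 14, 3, 9, 0, 7, 8, 12, 13, 10]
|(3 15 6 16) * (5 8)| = |(3 15 6 16)(5 8)| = 4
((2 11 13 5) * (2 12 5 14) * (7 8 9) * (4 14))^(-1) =(2 14 4 13 11)(5 12)(7 9 8)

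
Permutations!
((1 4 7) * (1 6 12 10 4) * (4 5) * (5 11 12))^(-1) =(4 5 6 7)(10 12 11)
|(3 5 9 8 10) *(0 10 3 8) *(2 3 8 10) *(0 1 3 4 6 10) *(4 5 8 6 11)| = 18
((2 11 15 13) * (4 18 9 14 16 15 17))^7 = ((2 11 17 4 18 9 14 16 15 13))^7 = (2 16 18 11 15 9 17 13 14 4)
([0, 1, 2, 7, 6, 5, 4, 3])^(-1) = (3 7)(4 6)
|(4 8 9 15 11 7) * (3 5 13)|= |(3 5 13)(4 8 9 15 11 7)|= 6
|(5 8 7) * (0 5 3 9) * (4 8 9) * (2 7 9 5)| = |(0 2 7 3 4 8 9)| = 7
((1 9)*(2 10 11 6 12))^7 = (1 9)(2 11 12 10 6)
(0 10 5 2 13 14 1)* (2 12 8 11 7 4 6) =(0 10 5 12 8 11 7 4 6 2 13 14 1) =[10, 0, 13, 3, 6, 12, 2, 4, 11, 9, 5, 7, 8, 14, 1]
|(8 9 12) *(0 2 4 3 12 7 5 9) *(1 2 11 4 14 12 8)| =|(0 11 4 3 8)(1 2 14 12)(5 9 7)| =60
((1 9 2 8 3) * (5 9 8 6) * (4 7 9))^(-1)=(1 3 8)(2 9 7 4 5 6)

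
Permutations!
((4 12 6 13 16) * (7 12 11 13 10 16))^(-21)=((4 11 13 7 12 6 10 16))^(-21)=(4 7 10 11 12 16 13 6)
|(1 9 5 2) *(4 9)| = |(1 4 9 5 2)| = 5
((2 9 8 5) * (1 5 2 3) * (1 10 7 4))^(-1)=((1 5 3 10 7 4)(2 9 8))^(-1)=(1 4 7 10 3 5)(2 8 9)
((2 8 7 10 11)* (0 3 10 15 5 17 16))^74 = (0 5 8 10 16 15 2 3 17 7 11)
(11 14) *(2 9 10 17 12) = (2 9 10 17 12)(11 14) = [0, 1, 9, 3, 4, 5, 6, 7, 8, 10, 17, 14, 2, 13, 11, 15, 16, 12]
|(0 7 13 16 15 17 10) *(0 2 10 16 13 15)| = |(0 7 15 17 16)(2 10)| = 10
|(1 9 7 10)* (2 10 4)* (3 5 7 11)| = |(1 9 11 3 5 7 4 2 10)| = 9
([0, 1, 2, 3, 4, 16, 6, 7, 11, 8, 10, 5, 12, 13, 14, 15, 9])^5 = [0, 1, 2, 3, 4, 5, 6, 7, 8, 9, 10, 11, 12, 13, 14, 15, 16]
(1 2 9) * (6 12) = (1 2 9)(6 12) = [0, 2, 9, 3, 4, 5, 12, 7, 8, 1, 10, 11, 6]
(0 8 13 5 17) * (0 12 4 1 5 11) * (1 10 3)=[8, 5, 2, 1, 10, 17, 6, 7, 13, 9, 3, 0, 4, 11, 14, 15, 16, 12]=(0 8 13 11)(1 5 17 12 4 10 3)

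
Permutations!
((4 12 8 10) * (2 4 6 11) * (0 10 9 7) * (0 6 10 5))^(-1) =((0 5)(2 4 12 8 9 7 6 11))^(-1) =(0 5)(2 11 6 7 9 8 12 4)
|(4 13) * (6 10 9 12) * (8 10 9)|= |(4 13)(6 9 12)(8 10)|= 6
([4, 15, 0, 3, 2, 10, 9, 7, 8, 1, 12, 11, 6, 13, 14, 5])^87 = (1 10 9 5 6 15 12)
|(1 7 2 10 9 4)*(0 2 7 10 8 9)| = 7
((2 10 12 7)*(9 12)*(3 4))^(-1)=((2 10 9 12 7)(3 4))^(-1)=(2 7 12 9 10)(3 4)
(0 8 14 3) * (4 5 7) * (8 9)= [9, 1, 2, 0, 5, 7, 6, 4, 14, 8, 10, 11, 12, 13, 3]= (0 9 8 14 3)(4 5 7)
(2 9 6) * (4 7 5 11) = (2 9 6)(4 7 5 11) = [0, 1, 9, 3, 7, 11, 2, 5, 8, 6, 10, 4]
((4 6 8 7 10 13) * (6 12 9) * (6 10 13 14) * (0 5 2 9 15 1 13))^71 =((0 5 2 9 10 14 6 8 7)(1 13 4 12 15))^71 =(0 7 8 6 14 10 9 2 5)(1 13 4 12 15)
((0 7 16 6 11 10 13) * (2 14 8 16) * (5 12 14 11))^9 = (0 11)(2 13)(5 8)(6 14)(7 10)(12 16)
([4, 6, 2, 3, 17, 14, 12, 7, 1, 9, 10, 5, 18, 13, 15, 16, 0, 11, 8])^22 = (0 15 5 17)(1 12 8 6 18)(4 16 14 11)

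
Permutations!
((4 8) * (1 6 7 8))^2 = (1 7 4 6 8)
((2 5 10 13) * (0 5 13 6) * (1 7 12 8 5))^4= (13)(0 8)(1 5)(6 12)(7 10)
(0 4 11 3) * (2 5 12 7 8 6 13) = [4, 1, 5, 0, 11, 12, 13, 8, 6, 9, 10, 3, 7, 2] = (0 4 11 3)(2 5 12 7 8 6 13)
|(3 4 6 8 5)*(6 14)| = 6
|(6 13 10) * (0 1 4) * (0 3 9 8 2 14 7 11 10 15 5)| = 15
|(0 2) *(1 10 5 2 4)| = 6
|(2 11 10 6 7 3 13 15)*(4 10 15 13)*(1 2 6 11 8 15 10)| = 8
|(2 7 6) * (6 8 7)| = |(2 6)(7 8)| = 2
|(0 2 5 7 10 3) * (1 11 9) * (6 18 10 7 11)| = 10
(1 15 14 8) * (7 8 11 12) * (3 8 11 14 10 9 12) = (1 15 10 9 12 7 11 3 8) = [0, 15, 2, 8, 4, 5, 6, 11, 1, 12, 9, 3, 7, 13, 14, 10]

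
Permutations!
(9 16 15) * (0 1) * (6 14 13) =(0 1)(6 14 13)(9 16 15) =[1, 0, 2, 3, 4, 5, 14, 7, 8, 16, 10, 11, 12, 6, 13, 9, 15]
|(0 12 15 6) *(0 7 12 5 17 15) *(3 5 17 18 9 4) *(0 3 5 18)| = |(0 17 15 6 7 12 3 18 9 4 5)| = 11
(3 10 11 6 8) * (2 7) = (2 7)(3 10 11 6 8) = [0, 1, 7, 10, 4, 5, 8, 2, 3, 9, 11, 6]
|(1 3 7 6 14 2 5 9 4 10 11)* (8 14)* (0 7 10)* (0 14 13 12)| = |(0 7 6 8 13 12)(1 3 10 11)(2 5 9 4 14)| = 60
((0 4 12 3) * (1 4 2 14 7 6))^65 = ((0 2 14 7 6 1 4 12 3))^65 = (0 14 6 4 3 2 7 1 12)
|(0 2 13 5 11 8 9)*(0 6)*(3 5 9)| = |(0 2 13 9 6)(3 5 11 8)| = 20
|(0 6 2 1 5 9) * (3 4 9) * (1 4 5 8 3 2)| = 9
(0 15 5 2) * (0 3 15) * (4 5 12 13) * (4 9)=(2 3 15 12 13 9 4 5)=[0, 1, 3, 15, 5, 2, 6, 7, 8, 4, 10, 11, 13, 9, 14, 12]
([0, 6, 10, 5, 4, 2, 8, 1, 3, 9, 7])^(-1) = (1 7 10 2 5 3 8 6)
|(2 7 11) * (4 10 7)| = |(2 4 10 7 11)| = 5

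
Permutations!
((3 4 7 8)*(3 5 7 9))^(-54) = (9)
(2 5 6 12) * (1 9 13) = (1 9 13)(2 5 6 12) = [0, 9, 5, 3, 4, 6, 12, 7, 8, 13, 10, 11, 2, 1]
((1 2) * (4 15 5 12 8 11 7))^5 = (1 2)(4 11 12 15 7 8 5)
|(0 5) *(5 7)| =3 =|(0 7 5)|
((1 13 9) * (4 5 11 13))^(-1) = (1 9 13 11 5 4)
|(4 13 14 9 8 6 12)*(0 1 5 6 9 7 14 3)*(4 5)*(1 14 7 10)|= 42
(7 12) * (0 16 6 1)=[16, 0, 2, 3, 4, 5, 1, 12, 8, 9, 10, 11, 7, 13, 14, 15, 6]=(0 16 6 1)(7 12)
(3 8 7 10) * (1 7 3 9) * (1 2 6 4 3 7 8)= [0, 8, 6, 1, 3, 5, 4, 10, 7, 2, 9]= (1 8 7 10 9 2 6 4 3)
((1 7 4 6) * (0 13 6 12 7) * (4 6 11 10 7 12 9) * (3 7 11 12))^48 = ((0 13 12 3 7 6 1)(4 9)(10 11))^48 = (0 1 6 7 3 12 13)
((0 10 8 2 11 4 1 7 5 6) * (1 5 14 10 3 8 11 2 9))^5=(0 7 5 9 11 3 14 6 1 4 8 10)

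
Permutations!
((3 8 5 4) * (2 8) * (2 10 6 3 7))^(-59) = ((2 8 5 4 7)(3 10 6))^(-59) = (2 8 5 4 7)(3 10 6)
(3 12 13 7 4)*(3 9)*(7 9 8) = (3 12 13 9)(4 8 7) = [0, 1, 2, 12, 8, 5, 6, 4, 7, 3, 10, 11, 13, 9]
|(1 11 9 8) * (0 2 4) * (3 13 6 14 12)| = 60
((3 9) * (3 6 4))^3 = ((3 9 6 4))^3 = (3 4 6 9)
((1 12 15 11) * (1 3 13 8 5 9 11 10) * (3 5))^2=((1 12 15 10)(3 13 8)(5 9 11))^2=(1 15)(3 8 13)(5 11 9)(10 12)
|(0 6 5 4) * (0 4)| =3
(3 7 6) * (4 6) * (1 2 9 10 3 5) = [0, 2, 9, 7, 6, 1, 5, 4, 8, 10, 3] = (1 2 9 10 3 7 4 6 5)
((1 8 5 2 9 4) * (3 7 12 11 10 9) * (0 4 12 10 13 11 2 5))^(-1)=(0 8 1 4)(2 12 9 10 7 3)(11 13)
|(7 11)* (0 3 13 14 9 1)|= 6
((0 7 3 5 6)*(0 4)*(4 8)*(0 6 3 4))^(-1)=((0 7 4 6 8)(3 5))^(-1)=(0 8 6 4 7)(3 5)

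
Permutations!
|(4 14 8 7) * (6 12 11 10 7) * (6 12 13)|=14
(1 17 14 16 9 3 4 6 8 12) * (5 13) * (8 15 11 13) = (1 17 14 16 9 3 4 6 15 11 13 5 8 12) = [0, 17, 2, 4, 6, 8, 15, 7, 12, 3, 10, 13, 1, 5, 16, 11, 9, 14]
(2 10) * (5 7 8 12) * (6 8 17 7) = (2 10)(5 6 8 12)(7 17) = [0, 1, 10, 3, 4, 6, 8, 17, 12, 9, 2, 11, 5, 13, 14, 15, 16, 7]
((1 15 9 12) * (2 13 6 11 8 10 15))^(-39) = (1 2 13 6 11 8 10 15 9 12)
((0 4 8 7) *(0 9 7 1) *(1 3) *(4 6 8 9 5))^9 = ((0 6 8 3 1)(4 9 7 5))^9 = (0 1 3 8 6)(4 9 7 5)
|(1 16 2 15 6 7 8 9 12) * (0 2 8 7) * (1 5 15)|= |(0 2 1 16 8 9 12 5 15 6)|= 10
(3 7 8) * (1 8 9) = (1 8 3 7 9) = [0, 8, 2, 7, 4, 5, 6, 9, 3, 1]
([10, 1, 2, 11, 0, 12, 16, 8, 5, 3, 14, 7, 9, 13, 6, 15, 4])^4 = [16, 1, 2, 5, 6, 11, 10, 9, 3, 8, 4, 12, 7, 13, 0, 15, 14]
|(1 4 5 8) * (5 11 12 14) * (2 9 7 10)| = 28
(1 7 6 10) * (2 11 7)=(1 2 11 7 6 10)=[0, 2, 11, 3, 4, 5, 10, 6, 8, 9, 1, 7]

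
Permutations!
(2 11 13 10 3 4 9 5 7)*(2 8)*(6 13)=[0, 1, 11, 4, 9, 7, 13, 8, 2, 5, 3, 6, 12, 10]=(2 11 6 13 10 3 4 9 5 7 8)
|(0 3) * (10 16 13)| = 6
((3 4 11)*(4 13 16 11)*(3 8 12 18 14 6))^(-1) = ((3 13 16 11 8 12 18 14 6))^(-1) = (3 6 14 18 12 8 11 16 13)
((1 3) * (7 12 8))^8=(7 8 12)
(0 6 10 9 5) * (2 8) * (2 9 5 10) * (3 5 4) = (0 6 2 8 9 10 4 3 5) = [6, 1, 8, 5, 3, 0, 2, 7, 9, 10, 4]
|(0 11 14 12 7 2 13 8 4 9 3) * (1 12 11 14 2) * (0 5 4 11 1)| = 20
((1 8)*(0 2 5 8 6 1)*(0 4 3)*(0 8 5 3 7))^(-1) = (0 7 4 8 3 2)(1 6)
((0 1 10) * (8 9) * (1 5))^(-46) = (0 1)(5 10)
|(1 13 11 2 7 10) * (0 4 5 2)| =|(0 4 5 2 7 10 1 13 11)| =9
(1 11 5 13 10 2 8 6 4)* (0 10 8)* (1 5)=(0 10 2)(1 11)(4 5 13 8 6)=[10, 11, 0, 3, 5, 13, 4, 7, 6, 9, 2, 1, 12, 8]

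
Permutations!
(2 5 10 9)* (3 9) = (2 5 10 3 9) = [0, 1, 5, 9, 4, 10, 6, 7, 8, 2, 3]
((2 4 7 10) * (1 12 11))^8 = (1 11 12)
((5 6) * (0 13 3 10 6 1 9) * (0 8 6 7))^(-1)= (0 7 10 3 13)(1 5 6 8 9)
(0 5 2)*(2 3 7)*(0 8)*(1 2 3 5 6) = (0 6 1 2 8)(3 7) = [6, 2, 8, 7, 4, 5, 1, 3, 0]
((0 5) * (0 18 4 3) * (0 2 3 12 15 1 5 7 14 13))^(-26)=(0 14)(1 12 18)(4 5 15)(7 13)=((0 7 14 13)(1 5 18 4 12 15)(2 3))^(-26)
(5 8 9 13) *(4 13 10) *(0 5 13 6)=(13)(0 5 8 9 10 4 6)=[5, 1, 2, 3, 6, 8, 0, 7, 9, 10, 4, 11, 12, 13]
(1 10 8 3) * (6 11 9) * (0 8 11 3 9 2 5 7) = (0 8 9 6 3 1 10 11 2 5 7) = [8, 10, 5, 1, 4, 7, 3, 0, 9, 6, 11, 2]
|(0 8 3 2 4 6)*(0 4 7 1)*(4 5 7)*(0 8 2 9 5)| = 12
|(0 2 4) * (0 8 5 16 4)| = 4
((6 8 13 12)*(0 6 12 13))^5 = ((13)(0 6 8))^5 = (13)(0 8 6)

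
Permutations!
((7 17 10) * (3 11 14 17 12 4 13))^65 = ((3 11 14 17 10 7 12 4 13))^65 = (3 14 10 12 13 11 17 7 4)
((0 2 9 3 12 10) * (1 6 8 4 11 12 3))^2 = ((0 2 9 1 6 8 4 11 12 10))^2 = (0 9 6 4 12)(1 8 11 10 2)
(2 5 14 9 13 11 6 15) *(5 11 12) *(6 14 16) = (2 11 14 9 13 12 5 16 6 15) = [0, 1, 11, 3, 4, 16, 15, 7, 8, 13, 10, 14, 5, 12, 9, 2, 6]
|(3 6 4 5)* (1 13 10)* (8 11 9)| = 12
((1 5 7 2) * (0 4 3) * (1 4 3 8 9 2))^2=((0 3)(1 5 7)(2 4 8 9))^2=(1 7 5)(2 8)(4 9)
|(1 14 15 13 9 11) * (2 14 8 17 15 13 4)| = |(1 8 17 15 4 2 14 13 9 11)| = 10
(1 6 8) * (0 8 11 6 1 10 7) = (0 8 10 7)(6 11) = [8, 1, 2, 3, 4, 5, 11, 0, 10, 9, 7, 6]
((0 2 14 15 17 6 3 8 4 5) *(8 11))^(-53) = (0 14 17 3 8 5 2 15 6 11 4)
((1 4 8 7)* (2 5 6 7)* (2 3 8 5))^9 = (1 7 6 5 4)(3 8)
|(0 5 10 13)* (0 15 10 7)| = 3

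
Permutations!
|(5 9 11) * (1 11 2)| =|(1 11 5 9 2)| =5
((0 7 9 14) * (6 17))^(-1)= (0 14 9 7)(6 17)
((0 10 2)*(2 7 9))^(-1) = (0 2 9 7 10)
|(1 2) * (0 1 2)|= 2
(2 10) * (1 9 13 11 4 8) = (1 9 13 11 4 8)(2 10) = [0, 9, 10, 3, 8, 5, 6, 7, 1, 13, 2, 4, 12, 11]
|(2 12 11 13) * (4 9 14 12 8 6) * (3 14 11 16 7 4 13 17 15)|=|(2 8 6 13)(3 14 12 16 7 4 9 11 17 15)|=20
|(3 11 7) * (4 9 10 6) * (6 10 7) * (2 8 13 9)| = |(2 8 13 9 7 3 11 6 4)| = 9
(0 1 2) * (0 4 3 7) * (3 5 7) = (0 1 2 4 5 7) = [1, 2, 4, 3, 5, 7, 6, 0]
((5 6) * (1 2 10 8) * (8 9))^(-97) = ((1 2 10 9 8)(5 6))^(-97) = (1 9 2 8 10)(5 6)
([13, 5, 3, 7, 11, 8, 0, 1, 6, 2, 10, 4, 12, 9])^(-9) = (0 13 9 2 3 7 1 5 8 6)(4 11)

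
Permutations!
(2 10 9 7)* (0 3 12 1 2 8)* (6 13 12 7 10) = (0 3 7 8)(1 2 6 13 12)(9 10) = [3, 2, 6, 7, 4, 5, 13, 8, 0, 10, 9, 11, 1, 12]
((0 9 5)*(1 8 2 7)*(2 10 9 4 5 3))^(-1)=(0 5 4)(1 7 2 3 9 10 8)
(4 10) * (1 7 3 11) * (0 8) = (0 8)(1 7 3 11)(4 10) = [8, 7, 2, 11, 10, 5, 6, 3, 0, 9, 4, 1]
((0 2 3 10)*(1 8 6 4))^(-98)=((0 2 3 10)(1 8 6 4))^(-98)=(0 3)(1 6)(2 10)(4 8)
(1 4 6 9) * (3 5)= (1 4 6 9)(3 5)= [0, 4, 2, 5, 6, 3, 9, 7, 8, 1]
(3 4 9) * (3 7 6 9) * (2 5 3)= [0, 1, 5, 4, 2, 3, 9, 6, 8, 7]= (2 5 3 4)(6 9 7)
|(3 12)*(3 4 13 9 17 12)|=|(4 13 9 17 12)|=5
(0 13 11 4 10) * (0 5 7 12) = (0 13 11 4 10 5 7 12) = [13, 1, 2, 3, 10, 7, 6, 12, 8, 9, 5, 4, 0, 11]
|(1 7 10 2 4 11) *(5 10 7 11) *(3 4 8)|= 6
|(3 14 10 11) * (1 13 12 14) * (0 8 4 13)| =10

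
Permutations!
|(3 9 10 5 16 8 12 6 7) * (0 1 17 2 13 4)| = |(0 1 17 2 13 4)(3 9 10 5 16 8 12 6 7)| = 18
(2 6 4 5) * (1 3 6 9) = (1 3 6 4 5 2 9) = [0, 3, 9, 6, 5, 2, 4, 7, 8, 1]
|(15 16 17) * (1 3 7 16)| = |(1 3 7 16 17 15)| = 6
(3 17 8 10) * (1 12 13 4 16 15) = [0, 12, 2, 17, 16, 5, 6, 7, 10, 9, 3, 11, 13, 4, 14, 1, 15, 8] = (1 12 13 4 16 15)(3 17 8 10)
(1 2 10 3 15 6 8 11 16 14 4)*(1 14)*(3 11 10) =(1 2 3 15 6 8 10 11 16)(4 14) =[0, 2, 3, 15, 14, 5, 8, 7, 10, 9, 11, 16, 12, 13, 4, 6, 1]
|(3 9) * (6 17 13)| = 6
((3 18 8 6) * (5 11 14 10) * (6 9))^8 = ((3 18 8 9 6)(5 11 14 10))^8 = (3 9 18 6 8)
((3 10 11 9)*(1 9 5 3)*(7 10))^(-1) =(1 9)(3 5 11 10 7)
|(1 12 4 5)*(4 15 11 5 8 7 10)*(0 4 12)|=|(0 4 8 7 10 12 15 11 5 1)|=10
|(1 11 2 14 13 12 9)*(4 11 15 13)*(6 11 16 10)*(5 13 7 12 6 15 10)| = 24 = |(1 10 15 7 12 9)(2 14 4 16 5 13 6 11)|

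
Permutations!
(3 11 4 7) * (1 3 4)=(1 3 11)(4 7)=[0, 3, 2, 11, 7, 5, 6, 4, 8, 9, 10, 1]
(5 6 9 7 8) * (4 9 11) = [0, 1, 2, 3, 9, 6, 11, 8, 5, 7, 10, 4] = (4 9 7 8 5 6 11)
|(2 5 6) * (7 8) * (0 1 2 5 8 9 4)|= 14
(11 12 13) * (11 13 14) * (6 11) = (6 11 12 14) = [0, 1, 2, 3, 4, 5, 11, 7, 8, 9, 10, 12, 14, 13, 6]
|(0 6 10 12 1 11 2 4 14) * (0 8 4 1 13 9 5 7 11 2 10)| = |(0 6)(1 2)(4 14 8)(5 7 11 10 12 13 9)| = 42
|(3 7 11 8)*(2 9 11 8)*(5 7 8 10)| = 6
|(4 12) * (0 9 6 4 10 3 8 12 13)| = 20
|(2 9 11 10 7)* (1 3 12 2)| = 8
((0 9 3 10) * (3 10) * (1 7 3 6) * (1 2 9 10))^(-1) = (0 10)(1 9 2 6 3 7)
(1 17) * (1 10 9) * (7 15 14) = (1 17 10 9)(7 15 14) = [0, 17, 2, 3, 4, 5, 6, 15, 8, 1, 9, 11, 12, 13, 7, 14, 16, 10]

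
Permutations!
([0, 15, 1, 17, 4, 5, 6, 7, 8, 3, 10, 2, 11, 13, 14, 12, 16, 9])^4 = [0, 2, 11, 17, 4, 5, 6, 7, 8, 3, 10, 12, 15, 13, 14, 1, 16, 9]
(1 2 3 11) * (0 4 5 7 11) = [4, 2, 3, 0, 5, 7, 6, 11, 8, 9, 10, 1] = (0 4 5 7 11 1 2 3)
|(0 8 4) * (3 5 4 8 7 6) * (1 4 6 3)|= |(8)(0 7 3 5 6 1 4)|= 7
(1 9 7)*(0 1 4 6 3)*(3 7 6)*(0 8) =(0 1 9 6 7 4 3 8) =[1, 9, 2, 8, 3, 5, 7, 4, 0, 6]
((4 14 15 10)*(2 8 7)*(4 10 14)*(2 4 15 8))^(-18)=((4 15 14 8 7))^(-18)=(4 14 7 15 8)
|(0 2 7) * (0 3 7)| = |(0 2)(3 7)| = 2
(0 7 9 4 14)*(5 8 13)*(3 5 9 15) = (0 7 15 3 5 8 13 9 4 14) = [7, 1, 2, 5, 14, 8, 6, 15, 13, 4, 10, 11, 12, 9, 0, 3]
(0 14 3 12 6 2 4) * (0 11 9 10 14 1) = [1, 0, 4, 12, 11, 5, 2, 7, 8, 10, 14, 9, 6, 13, 3] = (0 1)(2 4 11 9 10 14 3 12 6)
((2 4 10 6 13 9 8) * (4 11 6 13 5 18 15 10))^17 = (2 13 18 11 9 15 6 8 10 5)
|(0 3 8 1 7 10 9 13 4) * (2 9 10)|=9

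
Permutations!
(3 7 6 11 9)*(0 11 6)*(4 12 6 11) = [4, 1, 2, 7, 12, 5, 11, 0, 8, 3, 10, 9, 6] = (0 4 12 6 11 9 3 7)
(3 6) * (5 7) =(3 6)(5 7) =[0, 1, 2, 6, 4, 7, 3, 5]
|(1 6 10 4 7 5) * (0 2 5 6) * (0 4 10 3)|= 8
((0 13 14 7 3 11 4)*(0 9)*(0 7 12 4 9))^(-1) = ((0 13 14 12 4)(3 11 9 7))^(-1) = (0 4 12 14 13)(3 7 9 11)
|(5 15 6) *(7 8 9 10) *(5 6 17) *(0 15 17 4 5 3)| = 12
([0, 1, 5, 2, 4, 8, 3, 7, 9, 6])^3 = (2 9)(3 8)(5 6)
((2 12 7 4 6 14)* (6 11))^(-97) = ((2 12 7 4 11 6 14))^(-97) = (2 12 7 4 11 6 14)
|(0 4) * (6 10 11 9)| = 4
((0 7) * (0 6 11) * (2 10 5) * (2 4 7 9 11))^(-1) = ((0 9 11)(2 10 5 4 7 6))^(-1) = (0 11 9)(2 6 7 4 5 10)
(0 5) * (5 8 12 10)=[8, 1, 2, 3, 4, 0, 6, 7, 12, 9, 5, 11, 10]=(0 8 12 10 5)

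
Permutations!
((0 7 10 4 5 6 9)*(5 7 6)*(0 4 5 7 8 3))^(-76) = (0 9 8)(3 6 4)(5 10 7)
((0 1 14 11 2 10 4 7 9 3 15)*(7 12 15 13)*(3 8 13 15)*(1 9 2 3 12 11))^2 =((0 9 8 13 7 2 10 4 11 3 15)(1 14))^2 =(0 8 7 10 11 15 9 13 2 4 3)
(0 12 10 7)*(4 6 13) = (0 12 10 7)(4 6 13) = [12, 1, 2, 3, 6, 5, 13, 0, 8, 9, 7, 11, 10, 4]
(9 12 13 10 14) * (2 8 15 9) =(2 8 15 9 12 13 10 14) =[0, 1, 8, 3, 4, 5, 6, 7, 15, 12, 14, 11, 13, 10, 2, 9]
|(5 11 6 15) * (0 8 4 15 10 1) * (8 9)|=10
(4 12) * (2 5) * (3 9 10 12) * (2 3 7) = [0, 1, 5, 9, 7, 3, 6, 2, 8, 10, 12, 11, 4] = (2 5 3 9 10 12 4 7)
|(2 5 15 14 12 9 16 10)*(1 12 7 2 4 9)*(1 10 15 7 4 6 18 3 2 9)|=14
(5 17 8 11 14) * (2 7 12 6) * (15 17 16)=[0, 1, 7, 3, 4, 16, 2, 12, 11, 9, 10, 14, 6, 13, 5, 17, 15, 8]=(2 7 12 6)(5 16 15 17 8 11 14)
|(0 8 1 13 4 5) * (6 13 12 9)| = |(0 8 1 12 9 6 13 4 5)| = 9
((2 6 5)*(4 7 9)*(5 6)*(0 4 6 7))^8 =(6 9 7)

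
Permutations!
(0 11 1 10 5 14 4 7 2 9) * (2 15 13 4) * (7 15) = (0 11 1 10 5 14 2 9)(4 15 13) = [11, 10, 9, 3, 15, 14, 6, 7, 8, 0, 5, 1, 12, 4, 2, 13]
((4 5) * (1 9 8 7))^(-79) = (1 9 8 7)(4 5)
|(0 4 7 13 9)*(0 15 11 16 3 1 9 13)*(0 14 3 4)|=|(1 9 15 11 16 4 7 14 3)|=9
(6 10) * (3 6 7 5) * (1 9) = [0, 9, 2, 6, 4, 3, 10, 5, 8, 1, 7] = (1 9)(3 6 10 7 5)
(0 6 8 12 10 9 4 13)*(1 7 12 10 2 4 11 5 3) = (0 6 8 10 9 11 5 3 1 7 12 2 4 13) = [6, 7, 4, 1, 13, 3, 8, 12, 10, 11, 9, 5, 2, 0]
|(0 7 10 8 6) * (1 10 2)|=7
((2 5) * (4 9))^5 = ((2 5)(4 9))^5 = (2 5)(4 9)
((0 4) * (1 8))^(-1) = ((0 4)(1 8))^(-1) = (0 4)(1 8)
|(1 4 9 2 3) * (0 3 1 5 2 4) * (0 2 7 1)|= 6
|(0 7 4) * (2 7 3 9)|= |(0 3 9 2 7 4)|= 6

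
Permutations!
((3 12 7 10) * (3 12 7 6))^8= ((3 7 10 12 6))^8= (3 12 7 6 10)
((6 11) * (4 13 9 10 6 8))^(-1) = (4 8 11 6 10 9 13)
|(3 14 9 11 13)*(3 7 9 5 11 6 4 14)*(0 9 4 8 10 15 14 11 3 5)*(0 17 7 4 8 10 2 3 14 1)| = 42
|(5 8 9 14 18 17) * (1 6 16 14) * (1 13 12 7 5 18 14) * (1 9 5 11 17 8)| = |(1 6 16 9 13 12 7 11 17 18 8 5)| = 12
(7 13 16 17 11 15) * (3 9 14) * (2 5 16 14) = (2 5 16 17 11 15 7 13 14 3 9) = [0, 1, 5, 9, 4, 16, 6, 13, 8, 2, 10, 15, 12, 14, 3, 7, 17, 11]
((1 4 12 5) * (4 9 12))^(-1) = (1 5 12 9)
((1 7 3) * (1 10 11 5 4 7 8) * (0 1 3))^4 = (0 10 7 3 4 8 5 1 11)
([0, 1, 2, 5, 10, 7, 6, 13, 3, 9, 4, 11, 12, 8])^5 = [0, 1, 2, 3, 10, 5, 6, 7, 8, 9, 4, 11, 12, 13]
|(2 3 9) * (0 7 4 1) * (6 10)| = 12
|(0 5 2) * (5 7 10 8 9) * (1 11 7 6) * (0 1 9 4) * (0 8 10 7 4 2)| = 20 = |(0 6 9 5)(1 11 4 8 2)|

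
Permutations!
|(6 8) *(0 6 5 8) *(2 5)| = 6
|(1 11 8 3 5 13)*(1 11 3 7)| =7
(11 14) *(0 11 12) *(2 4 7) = [11, 1, 4, 3, 7, 5, 6, 2, 8, 9, 10, 14, 0, 13, 12] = (0 11 14 12)(2 4 7)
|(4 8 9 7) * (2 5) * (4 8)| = |(2 5)(7 8 9)| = 6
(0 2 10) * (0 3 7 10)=(0 2)(3 7 10)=[2, 1, 0, 7, 4, 5, 6, 10, 8, 9, 3]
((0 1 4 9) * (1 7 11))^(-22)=((0 7 11 1 4 9))^(-22)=(0 11 4)(1 9 7)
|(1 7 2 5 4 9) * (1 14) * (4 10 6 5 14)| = |(1 7 2 14)(4 9)(5 10 6)| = 12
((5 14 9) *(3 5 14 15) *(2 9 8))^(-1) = ((2 9 14 8)(3 5 15))^(-1) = (2 8 14 9)(3 15 5)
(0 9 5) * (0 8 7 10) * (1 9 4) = [4, 9, 2, 3, 1, 8, 6, 10, 7, 5, 0] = (0 4 1 9 5 8 7 10)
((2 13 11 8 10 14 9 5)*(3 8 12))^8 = (2 9 10 3 11)(5 14 8 12 13)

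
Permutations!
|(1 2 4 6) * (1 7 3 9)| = |(1 2 4 6 7 3 9)| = 7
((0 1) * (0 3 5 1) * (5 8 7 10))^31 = (1 3 8 7 10 5)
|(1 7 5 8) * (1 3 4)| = |(1 7 5 8 3 4)| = 6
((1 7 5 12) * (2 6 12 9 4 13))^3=((1 7 5 9 4 13 2 6 12))^3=(1 9 2)(4 6 7)(5 13 12)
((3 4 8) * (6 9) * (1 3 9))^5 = (1 6 9 8 4 3) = ((1 3 4 8 9 6))^5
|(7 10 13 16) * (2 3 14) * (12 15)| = 12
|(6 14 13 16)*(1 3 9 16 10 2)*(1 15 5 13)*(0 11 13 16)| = 13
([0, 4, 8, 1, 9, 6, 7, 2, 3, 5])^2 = (1 9 6 2 3 4 5 7 8)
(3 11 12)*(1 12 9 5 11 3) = (1 12)(5 11 9) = [0, 12, 2, 3, 4, 11, 6, 7, 8, 5, 10, 9, 1]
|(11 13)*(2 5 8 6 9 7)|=6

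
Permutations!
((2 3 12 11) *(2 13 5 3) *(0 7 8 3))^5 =((0 7 8 3 12 11 13 5))^5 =(0 11 8 5 12 7 13 3)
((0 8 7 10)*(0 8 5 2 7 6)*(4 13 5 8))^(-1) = (0 6 8)(2 5 13 4 10 7)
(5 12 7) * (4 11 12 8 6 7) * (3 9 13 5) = [0, 1, 2, 9, 11, 8, 7, 3, 6, 13, 10, 12, 4, 5] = (3 9 13 5 8 6 7)(4 11 12)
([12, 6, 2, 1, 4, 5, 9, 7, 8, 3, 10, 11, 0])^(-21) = (0 12)(1 3 9 6)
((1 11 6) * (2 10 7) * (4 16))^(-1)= (1 6 11)(2 7 10)(4 16)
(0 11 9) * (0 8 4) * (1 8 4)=(0 11 9 4)(1 8)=[11, 8, 2, 3, 0, 5, 6, 7, 1, 4, 10, 9]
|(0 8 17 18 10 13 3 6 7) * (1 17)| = |(0 8 1 17 18 10 13 3 6 7)| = 10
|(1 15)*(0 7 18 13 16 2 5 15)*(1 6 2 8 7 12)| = 60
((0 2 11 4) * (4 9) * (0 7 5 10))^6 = (0 5 4 11)(2 10 7 9)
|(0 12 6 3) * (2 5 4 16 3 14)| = 9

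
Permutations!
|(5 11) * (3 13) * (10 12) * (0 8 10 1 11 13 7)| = |(0 8 10 12 1 11 5 13 3 7)| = 10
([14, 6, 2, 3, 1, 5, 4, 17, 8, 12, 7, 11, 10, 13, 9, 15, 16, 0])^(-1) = [17, 4, 2, 3, 6, 5, 1, 10, 8, 14, 12, 11, 9, 13, 0, 15, 16, 7]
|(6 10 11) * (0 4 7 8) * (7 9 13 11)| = 9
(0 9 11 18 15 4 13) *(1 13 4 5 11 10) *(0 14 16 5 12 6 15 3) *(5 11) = (0 9 10 1 13 14 16 11 18 3)(6 15 12) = [9, 13, 2, 0, 4, 5, 15, 7, 8, 10, 1, 18, 6, 14, 16, 12, 11, 17, 3]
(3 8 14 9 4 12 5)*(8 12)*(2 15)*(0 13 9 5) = (0 13 9 4 8 14 5 3 12)(2 15) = [13, 1, 15, 12, 8, 3, 6, 7, 14, 4, 10, 11, 0, 9, 5, 2]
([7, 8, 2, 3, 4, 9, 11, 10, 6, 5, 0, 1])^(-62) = (0 7 10)(1 6)(8 11)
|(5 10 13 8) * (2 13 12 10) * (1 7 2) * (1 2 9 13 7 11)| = 6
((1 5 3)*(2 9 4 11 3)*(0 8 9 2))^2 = (0 9 11 1)(3 5 8 4)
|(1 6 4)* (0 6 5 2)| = |(0 6 4 1 5 2)| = 6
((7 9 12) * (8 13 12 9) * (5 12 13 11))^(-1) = (13)(5 11 8 7 12)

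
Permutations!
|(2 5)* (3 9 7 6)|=4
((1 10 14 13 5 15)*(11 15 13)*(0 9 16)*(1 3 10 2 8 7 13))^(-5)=(0 9 16)(1 2 8 7 13 5)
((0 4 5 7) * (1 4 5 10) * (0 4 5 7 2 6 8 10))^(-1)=(0 4 7)(1 10 8 6 2 5)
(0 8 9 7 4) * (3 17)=(0 8 9 7 4)(3 17)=[8, 1, 2, 17, 0, 5, 6, 4, 9, 7, 10, 11, 12, 13, 14, 15, 16, 3]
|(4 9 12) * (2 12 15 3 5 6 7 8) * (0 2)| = |(0 2 12 4 9 15 3 5 6 7 8)| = 11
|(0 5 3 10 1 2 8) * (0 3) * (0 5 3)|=6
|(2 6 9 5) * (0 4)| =|(0 4)(2 6 9 5)| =4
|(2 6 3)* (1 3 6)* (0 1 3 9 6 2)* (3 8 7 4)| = |(0 1 9 6 2 8 7 4 3)| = 9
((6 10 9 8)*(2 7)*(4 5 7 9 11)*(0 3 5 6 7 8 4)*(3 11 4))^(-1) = (0 11)(2 7 8 5 3 9)(4 10 6)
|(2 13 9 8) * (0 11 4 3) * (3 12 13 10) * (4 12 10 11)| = |(0 4 10 3)(2 11 12 13 9 8)| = 12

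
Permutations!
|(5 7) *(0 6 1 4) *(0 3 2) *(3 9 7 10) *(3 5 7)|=14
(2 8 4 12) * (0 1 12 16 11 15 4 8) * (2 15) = (0 1 12 15 4 16 11 2) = [1, 12, 0, 3, 16, 5, 6, 7, 8, 9, 10, 2, 15, 13, 14, 4, 11]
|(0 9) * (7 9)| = |(0 7 9)| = 3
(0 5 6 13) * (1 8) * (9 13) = (0 5 6 9 13)(1 8) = [5, 8, 2, 3, 4, 6, 9, 7, 1, 13, 10, 11, 12, 0]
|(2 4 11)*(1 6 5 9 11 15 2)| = |(1 6 5 9 11)(2 4 15)| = 15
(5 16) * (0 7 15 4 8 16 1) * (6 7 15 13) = (0 15 4 8 16 5 1)(6 7 13) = [15, 0, 2, 3, 8, 1, 7, 13, 16, 9, 10, 11, 12, 6, 14, 4, 5]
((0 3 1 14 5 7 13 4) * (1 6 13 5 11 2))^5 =(1 14 11 2)(5 7)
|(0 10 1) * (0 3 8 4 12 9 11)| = |(0 10 1 3 8 4 12 9 11)| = 9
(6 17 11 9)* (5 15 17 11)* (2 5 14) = (2 5 15 17 14)(6 11 9) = [0, 1, 5, 3, 4, 15, 11, 7, 8, 6, 10, 9, 12, 13, 2, 17, 16, 14]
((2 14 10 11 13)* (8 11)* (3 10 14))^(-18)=(14)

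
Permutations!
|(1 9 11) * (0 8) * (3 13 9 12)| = 6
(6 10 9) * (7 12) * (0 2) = (0 2)(6 10 9)(7 12) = [2, 1, 0, 3, 4, 5, 10, 12, 8, 6, 9, 11, 7]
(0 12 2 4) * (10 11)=(0 12 2 4)(10 11)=[12, 1, 4, 3, 0, 5, 6, 7, 8, 9, 11, 10, 2]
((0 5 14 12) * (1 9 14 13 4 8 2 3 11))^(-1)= ((0 5 13 4 8 2 3 11 1 9 14 12))^(-1)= (0 12 14 9 1 11 3 2 8 4 13 5)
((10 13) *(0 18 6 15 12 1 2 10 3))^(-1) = (0 3 13 10 2 1 12 15 6 18)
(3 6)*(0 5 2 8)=[5, 1, 8, 6, 4, 2, 3, 7, 0]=(0 5 2 8)(3 6)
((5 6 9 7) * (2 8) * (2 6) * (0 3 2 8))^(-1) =((0 3 2)(5 8 6 9 7))^(-1) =(0 2 3)(5 7 9 6 8)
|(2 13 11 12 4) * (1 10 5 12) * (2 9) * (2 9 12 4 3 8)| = 10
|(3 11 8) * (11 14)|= 4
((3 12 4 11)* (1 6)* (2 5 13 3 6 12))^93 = ((1 12 4 11 6)(2 5 13 3))^93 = (1 11 12 6 4)(2 5 13 3)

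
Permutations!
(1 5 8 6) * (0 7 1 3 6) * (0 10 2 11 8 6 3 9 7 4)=(0 4)(1 5 6 9 7)(2 11 8 10)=[4, 5, 11, 3, 0, 6, 9, 1, 10, 7, 2, 8]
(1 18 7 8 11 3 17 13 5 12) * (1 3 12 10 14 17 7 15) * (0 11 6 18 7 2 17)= (0 11 12 3 2 17 13 5 10 14)(1 7 8 6 18 15)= [11, 7, 17, 2, 4, 10, 18, 8, 6, 9, 14, 12, 3, 5, 0, 1, 16, 13, 15]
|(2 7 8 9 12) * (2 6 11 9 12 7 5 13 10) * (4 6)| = 28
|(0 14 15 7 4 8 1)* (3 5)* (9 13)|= 14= |(0 14 15 7 4 8 1)(3 5)(9 13)|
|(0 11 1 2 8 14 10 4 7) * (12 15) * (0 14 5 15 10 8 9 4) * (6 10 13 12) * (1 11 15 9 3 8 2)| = 8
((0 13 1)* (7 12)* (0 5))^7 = (0 5 1 13)(7 12)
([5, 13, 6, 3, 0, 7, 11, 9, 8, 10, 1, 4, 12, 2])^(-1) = [4, 10, 13, 3, 11, 0, 2, 5, 8, 7, 9, 6, 12, 1]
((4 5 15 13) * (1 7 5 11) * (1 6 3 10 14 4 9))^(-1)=(1 9 13 15 5 7)(3 6 11 4 14 10)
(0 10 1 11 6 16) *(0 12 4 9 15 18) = (0 10 1 11 6 16 12 4 9 15 18) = [10, 11, 2, 3, 9, 5, 16, 7, 8, 15, 1, 6, 4, 13, 14, 18, 12, 17, 0]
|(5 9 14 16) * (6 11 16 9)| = 4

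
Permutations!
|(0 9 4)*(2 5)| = |(0 9 4)(2 5)| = 6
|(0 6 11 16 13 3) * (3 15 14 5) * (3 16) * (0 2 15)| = |(0 6 11 3 2 15 14 5 16 13)| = 10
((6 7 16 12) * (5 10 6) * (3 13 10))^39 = ((3 13 10 6 7 16 12 5))^39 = (3 5 12 16 7 6 10 13)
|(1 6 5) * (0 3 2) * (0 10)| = 12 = |(0 3 2 10)(1 6 5)|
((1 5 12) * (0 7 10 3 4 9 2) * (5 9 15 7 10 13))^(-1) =(0 2 9 1 12 5 13 7 15 4 3 10)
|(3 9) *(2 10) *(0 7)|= |(0 7)(2 10)(3 9)|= 2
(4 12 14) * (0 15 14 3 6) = [15, 1, 2, 6, 12, 5, 0, 7, 8, 9, 10, 11, 3, 13, 4, 14] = (0 15 14 4 12 3 6)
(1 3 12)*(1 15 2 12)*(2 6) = [0, 3, 12, 1, 4, 5, 2, 7, 8, 9, 10, 11, 15, 13, 14, 6] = (1 3)(2 12 15 6)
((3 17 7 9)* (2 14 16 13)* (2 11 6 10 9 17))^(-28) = ((2 14 16 13 11 6 10 9 3)(7 17))^(-28) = (17)(2 3 9 10 6 11 13 16 14)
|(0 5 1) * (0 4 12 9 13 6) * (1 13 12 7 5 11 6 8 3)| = |(0 11 6)(1 4 7 5 13 8 3)(9 12)| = 42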